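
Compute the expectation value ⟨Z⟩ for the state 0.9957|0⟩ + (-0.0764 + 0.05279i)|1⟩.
0.9828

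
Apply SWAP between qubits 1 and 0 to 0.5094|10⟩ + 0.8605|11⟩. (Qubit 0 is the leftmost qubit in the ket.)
0.5094|01⟩ + 0.8605|11⟩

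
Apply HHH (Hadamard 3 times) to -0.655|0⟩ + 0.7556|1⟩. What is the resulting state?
0.07113|0⟩ - 0.9974|1⟩

H² = I, so H^3 = H: a single Hadamard. With (a, b) = (-0.655, 0.7556), H gives ((a + b)/√2, (a − b)/√2) = (0.07113, -0.9974).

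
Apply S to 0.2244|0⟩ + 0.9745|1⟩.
0.2244|0⟩ + 0.9745i|1⟩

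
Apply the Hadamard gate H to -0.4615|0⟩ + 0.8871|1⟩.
0.3009|0⟩ - 0.9536|1⟩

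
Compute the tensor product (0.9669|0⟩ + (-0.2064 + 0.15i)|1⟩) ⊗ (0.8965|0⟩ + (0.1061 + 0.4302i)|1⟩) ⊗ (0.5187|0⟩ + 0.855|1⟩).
0.4496|000⟩ + 0.7411|001⟩ + (0.05321 + 0.2158i)|010⟩ + (0.08771 + 0.3556i)|011⟩ + (-0.09598 + 0.06975i)|100⟩ + (-0.1582 + 0.115i)|101⟩ + (-0.04483 - 0.0378i)|110⟩ + (-0.0739 - 0.06231i)|111⟩

amp(|b₁b₂…⟩) = product of the factor amplitudes for bits b₁, b₂, …; only kets whose every factor amplitude is nonzero survive.
|000⟩: (0.9669)(0.8965)(0.5187) = 0.4496
|001⟩: (0.9669)(0.8965)(0.855) = 0.7411
|010⟩: (0.9669)(0.1061 + 0.4302i)(0.5187) = (0.05321 + 0.2158i)
|011⟩: (0.9669)(0.1061 + 0.4302i)(0.855) = (0.08771 + 0.3556i)
|100⟩: (-0.2064 + 0.15i)(0.8965)(0.5187) = (-0.09598 + 0.06975i)
|101⟩: (-0.2064 + 0.15i)(0.8965)(0.855) = (-0.1582 + 0.115i)
|110⟩: (-0.2064 + 0.15i)(0.1061 + 0.4302i)(0.5187) = (-0.04483 - 0.0378i)
|111⟩: (-0.2064 + 0.15i)(0.1061 + 0.4302i)(0.855) = (-0.0739 - 0.06231i)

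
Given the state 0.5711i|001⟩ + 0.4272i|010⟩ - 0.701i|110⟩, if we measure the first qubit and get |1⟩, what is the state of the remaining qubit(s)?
-i|10⟩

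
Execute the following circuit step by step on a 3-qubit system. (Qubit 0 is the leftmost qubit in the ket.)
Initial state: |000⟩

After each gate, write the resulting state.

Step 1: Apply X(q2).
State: |001⟩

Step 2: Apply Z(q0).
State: |001⟩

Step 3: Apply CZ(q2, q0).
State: |001⟩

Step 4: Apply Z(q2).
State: -|001⟩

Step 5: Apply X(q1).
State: -|011⟩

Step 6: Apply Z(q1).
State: |011⟩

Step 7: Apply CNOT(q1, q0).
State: |111⟩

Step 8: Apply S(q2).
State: i|111⟩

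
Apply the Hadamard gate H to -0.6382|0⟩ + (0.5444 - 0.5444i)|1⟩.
(-0.06633 - 0.3849i)|0⟩ + (-0.8362 + 0.3849i)|1⟩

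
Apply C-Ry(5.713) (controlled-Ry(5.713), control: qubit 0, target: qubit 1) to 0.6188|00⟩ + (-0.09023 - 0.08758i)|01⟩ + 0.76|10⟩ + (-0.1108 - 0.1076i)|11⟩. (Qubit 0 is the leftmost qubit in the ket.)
0.6188|00⟩ + (-0.09023 - 0.08758i)|01⟩ + (-0.6982 + 0.03026i)|10⟩ + (0.3201 + 0.1033i)|11⟩

C-Ry(5.713) leaves the control-|0⟩ kets |00⟩, |01⟩ unchanged and applies Ry(5.713) to qubit 1 on the control-|1⟩ pair (|10⟩, |11⟩).
Ry(5.713) = [[cos(θ/2), −sin(θ/2)], [sin(θ/2), cos(θ/2)]]; θ = 5.713, cos(θ/2) ≈ -0.959636, sin(θ/2) ≈ 0.281246.
With a = amp(|10⟩) = 0.76 and b = amp(|11⟩) = (-0.1108 - 0.1076i):
new amp(|10⟩) = (-0.959636)·a + (-0.281246)·b = (-0.6982 + 0.03026i)
new amp(|11⟩) = (0.281246)·a + (-0.959636)·b = (0.3201 + 0.1033i)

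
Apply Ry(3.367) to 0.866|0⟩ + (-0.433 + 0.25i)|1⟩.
(0.3329 - 0.2484i)|0⟩ + (0.9092 - 0.02812i)|1⟩

Ry(3.367) = [[cos(θ/2), −sin(θ/2)], [sin(θ/2), cos(θ/2)]]; θ = 3.367, cos(θ/2) ≈ -0.112465, sin(θ/2) ≈ 0.993656.
With a = amp(|0⟩) = 0.866 and b = amp(|1⟩) = (-0.433 + 0.25i):
new amp(|0⟩) = (-0.112465)·a + (-0.993656)·b = (0.3329 - 0.2484i)
new amp(|1⟩) = (0.993656)·a + (-0.112465)·b = (0.9092 - 0.02812i)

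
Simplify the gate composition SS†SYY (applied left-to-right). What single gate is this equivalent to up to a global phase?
S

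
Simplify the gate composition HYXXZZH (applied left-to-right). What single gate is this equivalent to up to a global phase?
Y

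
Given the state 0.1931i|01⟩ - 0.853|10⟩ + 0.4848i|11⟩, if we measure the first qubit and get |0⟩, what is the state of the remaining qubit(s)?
i|1⟩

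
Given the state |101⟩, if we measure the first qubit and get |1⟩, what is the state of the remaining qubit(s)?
|01⟩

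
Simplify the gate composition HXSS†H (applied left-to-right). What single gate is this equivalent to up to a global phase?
Z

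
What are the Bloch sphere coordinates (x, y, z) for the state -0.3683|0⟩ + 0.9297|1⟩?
(-0.6848, 0, -0.7287)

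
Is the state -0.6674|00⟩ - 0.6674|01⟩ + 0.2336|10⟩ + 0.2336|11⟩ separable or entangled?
Separable

Writing the state as a|00⟩ + b|01⟩ + c|10⟩ + d|11⟩, it is a product state iff ad − bc = 0.
Here (a, b, c, d) = (-0.6674, -0.6674, 0.2336, 0.2336): ad − bc = (-0.6674)(0.2336) − (-0.6674)(0.2336) = 0, so the state is separable.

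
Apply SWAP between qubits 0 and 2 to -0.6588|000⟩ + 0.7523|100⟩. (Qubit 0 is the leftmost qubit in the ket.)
-0.6588|000⟩ + 0.7523|001⟩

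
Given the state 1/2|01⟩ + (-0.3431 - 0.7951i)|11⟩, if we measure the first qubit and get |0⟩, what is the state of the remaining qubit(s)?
|1⟩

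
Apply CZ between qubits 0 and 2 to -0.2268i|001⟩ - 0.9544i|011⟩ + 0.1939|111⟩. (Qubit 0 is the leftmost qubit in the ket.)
-0.2268i|001⟩ - 0.9544i|011⟩ - 0.1939|111⟩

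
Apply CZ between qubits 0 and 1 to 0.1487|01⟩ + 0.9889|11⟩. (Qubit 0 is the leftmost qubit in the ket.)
0.1487|01⟩ - 0.9889|11⟩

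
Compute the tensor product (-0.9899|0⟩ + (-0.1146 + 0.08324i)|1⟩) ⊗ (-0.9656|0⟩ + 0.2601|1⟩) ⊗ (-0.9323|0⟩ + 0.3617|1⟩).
-0.8911|000⟩ + 0.3457|001⟩ + 0.24|010⟩ - 0.09313|011⟩ + (-0.1032 + 0.07494i)|100⟩ + (0.04002 - 0.02907i)|101⟩ + (0.02779 - 0.02018i)|110⟩ + (-0.01078 + 0.007831i)|111⟩

amp(|b₁b₂…⟩) = product of the factor amplitudes for bits b₁, b₂, …; only kets whose every factor amplitude is nonzero survive.
|000⟩: (-0.9899)(-0.9656)(-0.9323) = -0.8911
|001⟩: (-0.9899)(-0.9656)(0.3617) = 0.3457
|010⟩: (-0.9899)(0.2601)(-0.9323) = 0.24
|011⟩: (-0.9899)(0.2601)(0.3617) = -0.09313
|100⟩: (-0.1146 + 0.08324i)(-0.9656)(-0.9323) = (-0.1032 + 0.07494i)
|101⟩: (-0.1146 + 0.08324i)(-0.9656)(0.3617) = (0.04002 - 0.02907i)
|110⟩: (-0.1146 + 0.08324i)(0.2601)(-0.9323) = (0.02779 - 0.02018i)
|111⟩: (-0.1146 + 0.08324i)(0.2601)(0.3617) = (-0.01078 + 0.007831i)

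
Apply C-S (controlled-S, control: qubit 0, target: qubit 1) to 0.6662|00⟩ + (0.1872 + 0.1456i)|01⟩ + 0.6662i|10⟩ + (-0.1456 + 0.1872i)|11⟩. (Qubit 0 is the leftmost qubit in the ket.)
0.6662|00⟩ + (0.1872 + 0.1456i)|01⟩ + 0.6662i|10⟩ + (-0.1872 - 0.1456i)|11⟩

C-S leaves the control-|0⟩ kets |00⟩, |01⟩ unchanged and applies S to qubit 1 on the control-|1⟩ pair (|10⟩, |11⟩).
S = [[1, 0], [0, i]].
With a = amp(|10⟩) = 0.6662i and b = amp(|11⟩) = (-0.1456 + 0.1872i):
new amp(|10⟩) = (1)·a = 0.6662i
new amp(|11⟩) = (i)·b = (-0.1872 - 0.1456i)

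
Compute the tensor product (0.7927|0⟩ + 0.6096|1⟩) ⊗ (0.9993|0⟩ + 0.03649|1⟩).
0.7921|00⟩ + 0.02893|01⟩ + 0.6092|10⟩ + 0.02224|11⟩

amp(|b₁b₂…⟩) = product of the factor amplitudes for bits b₁, b₂, …; only kets whose every factor amplitude is nonzero survive.
|00⟩: (0.7927)(0.9993) = 0.7921
|01⟩: (0.7927)(0.03649) = 0.02893
|10⟩: (0.6096)(0.9993) = 0.6092
|11⟩: (0.6096)(0.03649) = 0.02224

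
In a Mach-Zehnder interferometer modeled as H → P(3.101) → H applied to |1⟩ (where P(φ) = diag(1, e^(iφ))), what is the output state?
(0.9996 - 0.02029i)|0⟩ + (0.0004119 + 0.02029i)|1⟩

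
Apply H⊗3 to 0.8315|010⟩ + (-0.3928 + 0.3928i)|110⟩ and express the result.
(0.1551 + 0.1389i)|000⟩ + (0.1551 + 0.1389i)|001⟩ + (-0.1551 - 0.1389i)|010⟩ + (-0.1551 - 0.1389i)|011⟩ + (0.4329 - 0.1389i)|100⟩ + (0.4329 - 0.1389i)|101⟩ + (-0.4329 + 0.1389i)|110⟩ + (-0.4329 + 0.1389i)|111⟩

H⊗3 gives amp(|y⟩) = (1/2√2) Σ_x (−1)^(x·y) amp(|x⟩), where x·y is the number of positions in which both x and y have a 1.
|000⟩: (0.8315 + (-0.3928 + 0.3928i))/(2√2) = (0.1551 + 0.1389i)
|001⟩: (0.8315 + (-0.3928 + 0.3928i))/(2√2) = (0.1551 + 0.1389i)
|010⟩: (-0.8315 - (-0.3928 + 0.3928i))/(2√2) = (-0.1551 - 0.1389i)
|011⟩: (-0.8315 - (-0.3928 + 0.3928i))/(2√2) = (-0.1551 - 0.1389i)
|100⟩: (0.8315 - (-0.3928 + 0.3928i))/(2√2) = (0.4329 - 0.1389i)
|101⟩: (0.8315 - (-0.3928 + 0.3928i))/(2√2) = (0.4329 - 0.1389i)
|110⟩: (-0.8315 + (-0.3928 + 0.3928i))/(2√2) = (-0.4329 + 0.1389i)
|111⟩: (-0.8315 + (-0.3928 + 0.3928i))/(2√2) = (-0.4329 + 0.1389i)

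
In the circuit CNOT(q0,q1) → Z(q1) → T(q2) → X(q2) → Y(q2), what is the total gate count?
5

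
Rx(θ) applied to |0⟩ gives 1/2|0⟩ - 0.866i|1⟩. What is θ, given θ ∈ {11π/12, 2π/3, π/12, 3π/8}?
2π/3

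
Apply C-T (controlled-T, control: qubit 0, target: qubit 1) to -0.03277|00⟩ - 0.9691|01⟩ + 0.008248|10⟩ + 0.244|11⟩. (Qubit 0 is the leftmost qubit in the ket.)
-0.03277|00⟩ - 0.9691|01⟩ + 0.008248|10⟩ + (0.1725 + 0.1725i)|11⟩

C-T leaves the control-|0⟩ kets |00⟩, |01⟩ unchanged and applies T to qubit 1 on the control-|1⟩ pair (|10⟩, |11⟩).
T = [[1, 0], [0, (1/√2 + (1/√2)i)]].
With a = amp(|10⟩) = 0.008248 and b = amp(|11⟩) = 0.244:
new amp(|10⟩) = (1)·a = 0.008248
new amp(|11⟩) = (1/√2 + (1/√2)i)·b = (0.1725 + 0.1725i)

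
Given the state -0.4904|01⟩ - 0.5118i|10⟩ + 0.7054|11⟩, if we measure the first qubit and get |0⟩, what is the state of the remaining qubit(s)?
-|1⟩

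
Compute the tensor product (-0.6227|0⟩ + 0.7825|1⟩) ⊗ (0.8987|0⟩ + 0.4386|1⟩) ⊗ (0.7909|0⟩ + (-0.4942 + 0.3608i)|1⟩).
-0.4426|000⟩ + (0.2766 - 0.2019i)|001⟩ - 0.216|010⟩ + (0.135 - 0.09854i)|011⟩ + 0.5562|100⟩ + (-0.3475 + 0.2537i)|101⟩ + 0.2714|110⟩ + (-0.1696 + 0.1238i)|111⟩

amp(|b₁b₂…⟩) = product of the factor amplitudes for bits b₁, b₂, …; only kets whose every factor amplitude is nonzero survive.
|000⟩: (-0.6227)(0.8987)(0.7909) = -0.4426
|001⟩: (-0.6227)(0.8987)(-0.4942 + 0.3608i) = (0.2766 - 0.2019i)
|010⟩: (-0.6227)(0.4386)(0.7909) = -0.216
|011⟩: (-0.6227)(0.4386)(-0.4942 + 0.3608i) = (0.135 - 0.09854i)
|100⟩: (0.7825)(0.8987)(0.7909) = 0.5562
|101⟩: (0.7825)(0.8987)(-0.4942 + 0.3608i) = (-0.3475 + 0.2537i)
|110⟩: (0.7825)(0.4386)(0.7909) = 0.2714
|111⟩: (0.7825)(0.4386)(-0.4942 + 0.3608i) = (-0.1696 + 0.1238i)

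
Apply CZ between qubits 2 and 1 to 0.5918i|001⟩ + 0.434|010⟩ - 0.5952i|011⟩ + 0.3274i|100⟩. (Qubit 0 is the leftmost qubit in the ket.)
0.5918i|001⟩ + 0.434|010⟩ + 0.5952i|011⟩ + 0.3274i|100⟩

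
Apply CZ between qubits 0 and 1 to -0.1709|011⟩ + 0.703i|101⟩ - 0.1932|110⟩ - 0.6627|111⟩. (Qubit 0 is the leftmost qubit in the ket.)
-0.1709|011⟩ + 0.703i|101⟩ + 0.1932|110⟩ + 0.6627|111⟩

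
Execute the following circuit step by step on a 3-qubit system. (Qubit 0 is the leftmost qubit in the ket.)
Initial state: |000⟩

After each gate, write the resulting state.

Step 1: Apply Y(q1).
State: i|010⟩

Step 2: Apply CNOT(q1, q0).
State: i|110⟩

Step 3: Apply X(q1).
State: i|100⟩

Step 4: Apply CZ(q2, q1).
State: i|100⟩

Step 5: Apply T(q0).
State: (-1/√2 + (1/√2)i)|100⟩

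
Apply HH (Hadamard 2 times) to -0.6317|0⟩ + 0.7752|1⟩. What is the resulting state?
-0.6317|0⟩ + 0.7752|1⟩

H² = I, so an even number of Hadamards cancels: H^2 = I and the state is unchanged.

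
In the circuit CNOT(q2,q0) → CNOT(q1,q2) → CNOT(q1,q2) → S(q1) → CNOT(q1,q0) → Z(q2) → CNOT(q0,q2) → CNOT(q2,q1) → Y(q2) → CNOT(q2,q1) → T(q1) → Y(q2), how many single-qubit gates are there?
5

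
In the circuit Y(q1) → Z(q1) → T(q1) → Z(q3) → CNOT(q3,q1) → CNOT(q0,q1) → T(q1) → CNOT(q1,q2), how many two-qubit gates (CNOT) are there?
3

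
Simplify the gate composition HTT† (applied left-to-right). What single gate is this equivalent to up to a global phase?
H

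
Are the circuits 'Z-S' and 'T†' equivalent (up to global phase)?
No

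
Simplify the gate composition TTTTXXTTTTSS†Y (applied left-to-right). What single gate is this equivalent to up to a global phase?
Y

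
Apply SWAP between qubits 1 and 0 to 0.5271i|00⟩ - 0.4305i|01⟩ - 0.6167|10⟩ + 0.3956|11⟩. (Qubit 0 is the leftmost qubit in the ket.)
0.5271i|00⟩ - 0.6167|01⟩ - 0.4305i|10⟩ + 0.3956|11⟩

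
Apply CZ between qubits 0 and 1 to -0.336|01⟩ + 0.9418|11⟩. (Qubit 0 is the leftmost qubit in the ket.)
-0.336|01⟩ - 0.9418|11⟩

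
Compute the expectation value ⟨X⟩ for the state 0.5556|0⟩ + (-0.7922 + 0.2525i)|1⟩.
-0.8803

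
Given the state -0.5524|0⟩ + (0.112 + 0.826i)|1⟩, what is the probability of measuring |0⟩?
0.3051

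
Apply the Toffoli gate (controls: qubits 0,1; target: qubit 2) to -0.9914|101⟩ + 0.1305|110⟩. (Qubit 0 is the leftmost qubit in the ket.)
-0.9914|101⟩ + 0.1305|111⟩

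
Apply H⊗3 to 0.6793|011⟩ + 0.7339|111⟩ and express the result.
0.4996|000⟩ - 0.4996|001⟩ - 0.4996|010⟩ + 0.4996|011⟩ - 0.0193|100⟩ + 0.0193|101⟩ + 0.0193|110⟩ - 0.0193|111⟩

H⊗3 gives amp(|y⟩) = (1/2√2) Σ_x (−1)^(x·y) amp(|x⟩), where x·y is the number of positions in which both x and y have a 1.
|000⟩: (0.6793 + 0.7339)/(2√2) = 0.4996
|001⟩: (-0.6793 - 0.7339)/(2√2) = -0.4996
|010⟩: (-0.6793 - 0.7339)/(2√2) = -0.4996
|011⟩: (0.6793 + 0.7339)/(2√2) = 0.4996
|100⟩: (0.6793 - 0.7339)/(2√2) = -0.0193
|101⟩: (-0.6793 + 0.7339)/(2√2) = 0.0193
|110⟩: (-0.6793 + 0.7339)/(2√2) = 0.0193
|111⟩: (0.6793 - 0.7339)/(2√2) = -0.0193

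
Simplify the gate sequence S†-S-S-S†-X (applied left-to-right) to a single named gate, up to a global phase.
X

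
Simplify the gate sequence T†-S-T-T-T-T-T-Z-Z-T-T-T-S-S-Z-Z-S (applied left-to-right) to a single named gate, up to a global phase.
T†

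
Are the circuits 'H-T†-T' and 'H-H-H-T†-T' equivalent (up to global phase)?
Yes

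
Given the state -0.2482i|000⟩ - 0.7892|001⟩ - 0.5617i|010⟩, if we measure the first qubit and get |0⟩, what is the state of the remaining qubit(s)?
-0.2482i|00⟩ - 0.7892|01⟩ - 0.5617i|10⟩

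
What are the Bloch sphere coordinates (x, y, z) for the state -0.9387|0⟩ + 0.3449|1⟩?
(-0.6475, 0, 0.7622)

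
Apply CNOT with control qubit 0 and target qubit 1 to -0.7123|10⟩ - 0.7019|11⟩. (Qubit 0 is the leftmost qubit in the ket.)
-0.7019|10⟩ - 0.7123|11⟩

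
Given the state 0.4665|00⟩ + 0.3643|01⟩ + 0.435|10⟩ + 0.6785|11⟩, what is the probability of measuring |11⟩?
0.4604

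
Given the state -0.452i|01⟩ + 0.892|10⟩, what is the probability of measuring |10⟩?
0.7957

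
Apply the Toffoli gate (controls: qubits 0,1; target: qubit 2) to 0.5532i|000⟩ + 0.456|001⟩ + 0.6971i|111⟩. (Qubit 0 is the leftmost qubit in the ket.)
0.5532i|000⟩ + 0.456|001⟩ + 0.6971i|110⟩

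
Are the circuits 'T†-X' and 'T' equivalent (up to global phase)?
No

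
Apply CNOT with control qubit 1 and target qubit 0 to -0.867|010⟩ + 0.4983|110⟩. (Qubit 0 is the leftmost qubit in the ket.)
0.4983|010⟩ - 0.867|110⟩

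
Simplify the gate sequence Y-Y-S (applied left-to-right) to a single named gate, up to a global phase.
S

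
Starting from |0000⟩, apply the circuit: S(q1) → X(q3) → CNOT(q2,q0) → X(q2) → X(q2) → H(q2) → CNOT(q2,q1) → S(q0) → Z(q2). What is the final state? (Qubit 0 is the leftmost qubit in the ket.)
1/√2|0001⟩ - 1/√2|0111⟩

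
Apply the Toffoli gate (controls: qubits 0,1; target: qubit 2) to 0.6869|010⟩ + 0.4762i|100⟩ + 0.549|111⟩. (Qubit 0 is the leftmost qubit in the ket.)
0.6869|010⟩ + 0.4762i|100⟩ + 0.549|110⟩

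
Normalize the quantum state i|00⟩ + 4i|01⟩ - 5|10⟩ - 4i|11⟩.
0.1313i|00⟩ + 0.5252i|01⟩ - 0.6565|10⟩ - 0.5252i|11⟩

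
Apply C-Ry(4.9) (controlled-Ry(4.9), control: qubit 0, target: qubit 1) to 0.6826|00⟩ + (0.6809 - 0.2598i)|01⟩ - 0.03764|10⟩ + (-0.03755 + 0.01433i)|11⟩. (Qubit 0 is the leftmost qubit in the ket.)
0.6826|00⟩ + (0.6809 - 0.2598i)|01⟩ + (0.05294 - 0.009139i)|10⟩ + (0.004917 - 0.01104i)|11⟩

C-Ry(4.9) leaves the control-|0⟩ kets |00⟩, |01⟩ unchanged and applies Ry(4.9) to qubit 1 on the control-|1⟩ pair (|10⟩, |11⟩).
Ry(4.9) = [[cos(θ/2), −sin(θ/2)], [sin(θ/2), cos(θ/2)]]; θ = 4.9, cos(θ/2) ≈ -0.770231, sin(θ/2) ≈ 0.637765.
With a = amp(|10⟩) = -0.03764 and b = amp(|11⟩) = (-0.03755 + 0.01433i):
new amp(|10⟩) = (-0.770231)·a + (-0.637765)·b = (0.05294 - 0.009139i)
new amp(|11⟩) = (0.637765)·a + (-0.770231)·b = (0.004917 - 0.01104i)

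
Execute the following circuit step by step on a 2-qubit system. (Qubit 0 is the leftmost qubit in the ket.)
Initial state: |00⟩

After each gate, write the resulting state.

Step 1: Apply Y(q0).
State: i|10⟩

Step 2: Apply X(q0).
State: i|00⟩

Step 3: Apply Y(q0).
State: -|10⟩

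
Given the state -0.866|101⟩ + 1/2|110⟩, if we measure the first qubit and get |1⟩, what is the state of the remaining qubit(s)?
-0.866|01⟩ + 0.5|10⟩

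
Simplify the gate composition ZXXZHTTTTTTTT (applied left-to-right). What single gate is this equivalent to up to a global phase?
H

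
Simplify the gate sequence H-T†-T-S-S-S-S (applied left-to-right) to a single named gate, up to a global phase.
H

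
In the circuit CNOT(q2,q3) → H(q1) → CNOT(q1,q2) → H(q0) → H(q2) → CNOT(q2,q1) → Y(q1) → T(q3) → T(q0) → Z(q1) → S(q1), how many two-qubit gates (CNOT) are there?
3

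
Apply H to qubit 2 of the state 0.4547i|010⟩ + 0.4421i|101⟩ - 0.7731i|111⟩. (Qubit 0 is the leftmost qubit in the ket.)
0.3215i|010⟩ + 0.3215i|011⟩ + 0.3126i|100⟩ - 0.3126i|101⟩ - 0.5467i|110⟩ + 0.5467i|111⟩

H on qubit 2 mixes each pair of kets that differ only in qubit 2: amplitudes (a, b) of (|…0…⟩, |…1…⟩) become ((a + b)/√2, (a − b)/√2). Kets absent from the input have amplitude 0.
(|010⟩, |011⟩): (a, b) = (0.4547i, 0) → (0.3215i, 0.3215i)
(|100⟩, |101⟩): (a, b) = (0, 0.4421i) → (0.3126i, -0.3126i)
(|110⟩, |111⟩): (a, b) = (0, -0.7731i) → (-0.5467i, 0.5467i)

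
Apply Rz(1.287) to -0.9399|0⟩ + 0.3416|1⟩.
(-0.7519 + 0.5639i)|0⟩ + (0.2733 + 0.205i)|1⟩

Rz(1.287) = [[e^(−iθ/2), 0], [0, e^(iθ/2)]] with e^(±iθ/2) = cos(θ/2) ± i·sin(θ/2); θ = 1.287, cos(θ/2) ≈ 0.800001, sin(θ/2) ≈ 0.599999.
With a = amp(|0⟩) = -0.9399 and b = amp(|1⟩) = 0.3416:
new amp(|0⟩) = (0.800001 - 0.599999i)·a = (-0.7519 + 0.5639i)
new amp(|1⟩) = (0.800001 + 0.599999i)·b = (0.2733 + 0.205i)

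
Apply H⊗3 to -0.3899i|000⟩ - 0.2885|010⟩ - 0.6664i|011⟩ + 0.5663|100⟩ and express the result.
(0.09822 - 0.3735i)|000⟩ + (0.09822 + 0.09776i)|001⟩ + (0.3022 + 0.09776i)|010⟩ + (0.3022 - 0.3735i)|011⟩ + (-0.3022 - 0.3735i)|100⟩ + (-0.3022 + 0.09776i)|101⟩ + (-0.09822 + 0.09776i)|110⟩ + (-0.09822 - 0.3735i)|111⟩

H⊗3 gives amp(|y⟩) = (1/2√2) Σ_x (−1)^(x·y) amp(|x⟩), where x·y is the number of positions in which both x and y have a 1.
|000⟩: (-0.3899i - 0.2885 - 0.6664i + 0.5663)/(2√2) = (0.09822 - 0.3735i)
|001⟩: (-0.3899i - 0.2885 + 0.6664i + 0.5663)/(2√2) = (0.09822 + 0.09776i)
|010⟩: (-0.3899i + 0.2885 + 0.6664i + 0.5663)/(2√2) = (0.3022 + 0.09776i)
|011⟩: (-0.3899i + 0.2885 - 0.6664i + 0.5663)/(2√2) = (0.3022 - 0.3735i)
|100⟩: (-0.3899i - 0.2885 - 0.6664i - 0.5663)/(2√2) = (-0.3022 - 0.3735i)
|101⟩: (-0.3899i - 0.2885 + 0.6664i - 0.5663)/(2√2) = (-0.3022 + 0.09776i)
|110⟩: (-0.3899i + 0.2885 + 0.6664i - 0.5663)/(2√2) = (-0.09822 + 0.09776i)
|111⟩: (-0.3899i + 0.2885 - 0.6664i - 0.5663)/(2√2) = (-0.09822 - 0.3735i)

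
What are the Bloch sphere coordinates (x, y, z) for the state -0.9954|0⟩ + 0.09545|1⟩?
(-0.19, 0, 0.9817)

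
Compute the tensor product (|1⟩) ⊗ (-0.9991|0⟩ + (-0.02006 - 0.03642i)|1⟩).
-0.9991|10⟩ + (-0.02006 - 0.03642i)|11⟩

amp(|b₁b₂…⟩) = product of the factor amplitudes for bits b₁, b₂, …; only kets whose every factor amplitude is nonzero survive.
|10⟩: (1)(-0.9991) = -0.9991
|11⟩: (1)(-0.02006 - 0.03642i) = (-0.02006 - 0.03642i)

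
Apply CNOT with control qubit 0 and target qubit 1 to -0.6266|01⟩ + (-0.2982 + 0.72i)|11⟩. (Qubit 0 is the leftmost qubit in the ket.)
-0.6266|01⟩ + (-0.2982 + 0.72i)|10⟩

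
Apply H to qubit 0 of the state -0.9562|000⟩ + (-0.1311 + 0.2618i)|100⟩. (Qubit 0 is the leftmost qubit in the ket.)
(-0.7688 + 0.1851i)|000⟩ + (-0.5834 - 0.1851i)|100⟩

H on qubit 0 mixes each pair of kets that differ only in qubit 0: amplitudes (a, b) of (|…0…⟩, |…1…⟩) become ((a + b)/√2, (a − b)/√2). Kets absent from the input have amplitude 0.
(|000⟩, |100⟩): (a, b) = (-0.9562, (-0.1311 + 0.2618i)) → ((-0.7688 + 0.1851i), (-0.5834 - 0.1851i))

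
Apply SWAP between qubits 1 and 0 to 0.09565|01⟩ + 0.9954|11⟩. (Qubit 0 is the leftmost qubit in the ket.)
0.09565|10⟩ + 0.9954|11⟩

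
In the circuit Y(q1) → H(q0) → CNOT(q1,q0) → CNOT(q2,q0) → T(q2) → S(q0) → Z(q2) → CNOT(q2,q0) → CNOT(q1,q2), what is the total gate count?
9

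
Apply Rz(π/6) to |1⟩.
(0.9659 + 0.2588i)|1⟩

Rz(π/6) = [[e^(−iθ/2), 0], [0, e^(iθ/2)]] with e^(±iθ/2) = cos(θ/2) ± i·sin(θ/2); θ = π/6, cos(θ/2) ≈ 0.965926, sin(θ/2) ≈ 0.258819.
With a = amp(|0⟩) = 0 and b = amp(|1⟩) = 1:
new amp(|0⟩) = (0.965926 - 0.258819i)·a = 0
new amp(|1⟩) = (0.965926 + 0.258819i)·b = (0.9659 + 0.2588i)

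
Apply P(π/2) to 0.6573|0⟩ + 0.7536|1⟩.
0.6573|0⟩ + 0.7536i|1⟩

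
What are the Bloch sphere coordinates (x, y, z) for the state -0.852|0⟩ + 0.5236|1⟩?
(-0.8922, 0, 0.4517)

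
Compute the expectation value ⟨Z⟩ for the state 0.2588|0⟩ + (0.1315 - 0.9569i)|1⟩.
-0.866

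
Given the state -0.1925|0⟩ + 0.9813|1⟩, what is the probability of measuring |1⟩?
0.9629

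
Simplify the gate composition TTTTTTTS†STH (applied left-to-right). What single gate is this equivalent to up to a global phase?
H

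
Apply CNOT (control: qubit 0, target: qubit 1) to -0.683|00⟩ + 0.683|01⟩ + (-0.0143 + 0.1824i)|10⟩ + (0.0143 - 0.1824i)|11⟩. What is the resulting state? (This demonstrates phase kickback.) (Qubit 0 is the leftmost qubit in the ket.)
-0.683|00⟩ + 0.683|01⟩ + (0.0143 - 0.1824i)|10⟩ + (-0.0143 + 0.1824i)|11⟩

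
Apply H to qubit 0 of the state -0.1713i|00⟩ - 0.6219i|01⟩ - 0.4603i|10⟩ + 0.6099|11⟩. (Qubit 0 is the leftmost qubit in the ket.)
-0.4466i|00⟩ + (0.4313 - 0.4397i)|01⟩ + 0.2044i|10⟩ + (-0.4313 - 0.4397i)|11⟩

H on qubit 0 mixes each pair of kets that differ only in qubit 0: amplitudes (a, b) of (|…0…⟩, |…1…⟩) become ((a + b)/√2, (a − b)/√2). Kets absent from the input have amplitude 0.
(|00⟩, |10⟩): (a, b) = (-0.1713i, -0.4603i) → (-0.4466i, 0.2044i)
(|01⟩, |11⟩): (a, b) = (-0.6219i, 0.6099) → ((0.4313 - 0.4397i), (-0.4313 - 0.4397i))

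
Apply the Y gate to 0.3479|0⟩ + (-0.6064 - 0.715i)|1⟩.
(-0.715 + 0.6064i)|0⟩ + 0.3479i|1⟩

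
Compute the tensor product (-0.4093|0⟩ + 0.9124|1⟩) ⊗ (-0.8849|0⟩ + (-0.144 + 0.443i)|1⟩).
0.3622|00⟩ + (0.05894 - 0.1813i)|01⟩ - 0.8074|10⟩ + (-0.1314 + 0.4042i)|11⟩

amp(|b₁b₂…⟩) = product of the factor amplitudes for bits b₁, b₂, …; only kets whose every factor amplitude is nonzero survive.
|00⟩: (-0.4093)(-0.8849) = 0.3622
|01⟩: (-0.4093)(-0.144 + 0.443i) = (0.05894 - 0.1813i)
|10⟩: (0.9124)(-0.8849) = -0.8074
|11⟩: (0.9124)(-0.144 + 0.443i) = (-0.1314 + 0.4042i)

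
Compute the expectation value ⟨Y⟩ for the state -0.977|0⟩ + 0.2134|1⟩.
0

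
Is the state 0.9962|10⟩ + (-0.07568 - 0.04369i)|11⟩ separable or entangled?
Separable

Writing the state as a|00⟩ + b|01⟩ + c|10⟩ + d|11⟩, it is a product state iff ad − bc = 0.
Here (a, b, c, d) = (0, 0, 0.9962, (-0.07568 - 0.04369i)): ad − bc = (0)(-0.07568 - 0.04369i) − (0)(0.9962) = 0, so the state is separable.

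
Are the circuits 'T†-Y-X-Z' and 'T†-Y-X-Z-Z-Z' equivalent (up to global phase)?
Yes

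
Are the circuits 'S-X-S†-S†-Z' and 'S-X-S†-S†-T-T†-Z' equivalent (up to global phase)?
Yes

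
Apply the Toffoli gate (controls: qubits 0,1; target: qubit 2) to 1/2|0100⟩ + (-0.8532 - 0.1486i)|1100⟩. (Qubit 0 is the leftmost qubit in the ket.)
1/2|0100⟩ + (-0.8532 - 0.1486i)|1110⟩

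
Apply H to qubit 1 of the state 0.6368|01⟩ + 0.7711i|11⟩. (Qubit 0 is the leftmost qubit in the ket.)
0.4503|00⟩ - 0.4503|01⟩ + 0.5453i|10⟩ - 0.5453i|11⟩

H on qubit 1 mixes each pair of kets that differ only in qubit 1: amplitudes (a, b) of (|…0…⟩, |…1…⟩) become ((a + b)/√2, (a − b)/√2). Kets absent from the input have amplitude 0.
(|00⟩, |01⟩): (a, b) = (0, 0.6368) → (0.4503, -0.4503)
(|10⟩, |11⟩): (a, b) = (0, 0.7711i) → (0.5453i, -0.5453i)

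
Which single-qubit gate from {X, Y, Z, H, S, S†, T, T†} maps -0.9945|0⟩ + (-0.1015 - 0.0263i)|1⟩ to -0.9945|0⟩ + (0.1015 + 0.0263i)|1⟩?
Z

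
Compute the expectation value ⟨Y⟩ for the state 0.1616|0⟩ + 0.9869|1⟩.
0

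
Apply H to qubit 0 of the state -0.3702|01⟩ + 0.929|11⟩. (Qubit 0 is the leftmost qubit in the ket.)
0.3951|01⟩ - 0.9187|11⟩

H on qubit 0 mixes each pair of kets that differ only in qubit 0: amplitudes (a, b) of (|…0…⟩, |…1…⟩) become ((a + b)/√2, (a − b)/√2). Kets absent from the input have amplitude 0.
(|01⟩, |11⟩): (a, b) = (-0.3702, 0.929) → (0.3951, -0.9187)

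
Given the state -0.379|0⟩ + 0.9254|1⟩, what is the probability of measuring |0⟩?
0.1436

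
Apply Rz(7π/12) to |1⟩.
(0.6088 + 0.7934i)|1⟩

Rz(7π/12) = [[e^(−iθ/2), 0], [0, e^(iθ/2)]] with e^(±iθ/2) = cos(θ/2) ± i·sin(θ/2); θ = 7π/12, cos(θ/2) ≈ 0.608761, sin(θ/2) ≈ 0.793353.
With a = amp(|0⟩) = 0 and b = amp(|1⟩) = 1:
new amp(|0⟩) = (0.608761 - 0.793353i)·a = 0
new amp(|1⟩) = (0.608761 + 0.793353i)·b = (0.6088 + 0.7934i)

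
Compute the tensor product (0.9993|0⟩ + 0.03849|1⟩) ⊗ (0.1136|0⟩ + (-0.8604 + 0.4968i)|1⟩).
0.1135|00⟩ + (-0.8598 + 0.4965i)|01⟩ + 0.004372|10⟩ + (-0.03312 + 0.01912i)|11⟩

amp(|b₁b₂…⟩) = product of the factor amplitudes for bits b₁, b₂, …; only kets whose every factor amplitude is nonzero survive.
|00⟩: (0.9993)(0.1136) = 0.1135
|01⟩: (0.9993)(-0.8604 + 0.4968i) = (-0.8598 + 0.4965i)
|10⟩: (0.03849)(0.1136) = 0.004372
|11⟩: (0.03849)(-0.8604 + 0.4968i) = (-0.03312 + 0.01912i)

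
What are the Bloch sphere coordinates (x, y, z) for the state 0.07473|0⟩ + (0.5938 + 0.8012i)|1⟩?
(0.08875, 0.1197, -0.9889)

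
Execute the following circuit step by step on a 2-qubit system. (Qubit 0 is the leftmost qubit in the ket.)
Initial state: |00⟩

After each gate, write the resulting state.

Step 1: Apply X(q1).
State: |01⟩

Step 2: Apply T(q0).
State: |01⟩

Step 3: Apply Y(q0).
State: i|11⟩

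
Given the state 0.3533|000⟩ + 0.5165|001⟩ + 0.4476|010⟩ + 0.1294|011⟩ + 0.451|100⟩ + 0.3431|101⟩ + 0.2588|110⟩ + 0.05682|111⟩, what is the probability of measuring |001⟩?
0.2668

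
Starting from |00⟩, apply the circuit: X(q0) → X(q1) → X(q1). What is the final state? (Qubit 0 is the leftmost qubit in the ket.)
|10⟩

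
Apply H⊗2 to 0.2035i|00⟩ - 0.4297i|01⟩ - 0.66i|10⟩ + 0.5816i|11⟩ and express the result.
-0.1523i|00⟩ - 0.3042i|01⟩ - 0.0739i|10⟩ + 0.9374i|11⟩

H⊗2 gives amp(|y⟩) = (1/2) Σ_x (−1)^(x·y) amp(|x⟩), where x·y is the number of positions in which both x and y have a 1.
|00⟩: (0.2035i - 0.4297i - 0.66i + 0.5816i)/2 = -0.1523i
|01⟩: (0.2035i + 0.4297i - 0.66i - 0.5816i)/2 = -0.3042i
|10⟩: (0.2035i - 0.4297i + 0.66i - 0.5816i)/2 = -0.0739i
|11⟩: (0.2035i + 0.4297i + 0.66i + 0.5816i)/2 = 0.9374i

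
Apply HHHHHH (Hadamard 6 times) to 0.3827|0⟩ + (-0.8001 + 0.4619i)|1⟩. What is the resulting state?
0.3827|0⟩ + (-0.8001 + 0.4619i)|1⟩

H² = I, so an even number of Hadamards cancels: H^6 = I and the state is unchanged.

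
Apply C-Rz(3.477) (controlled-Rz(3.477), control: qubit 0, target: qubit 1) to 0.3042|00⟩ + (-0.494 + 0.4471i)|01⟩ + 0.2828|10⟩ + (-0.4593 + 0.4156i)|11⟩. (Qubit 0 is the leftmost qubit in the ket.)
0.3042|00⟩ + (-0.494 + 0.4471i)|01⟩ + (-0.0472 - 0.2788i)|10⟩ + (-0.3331 - 0.5222i)|11⟩

C-Rz(3.477) leaves the control-|0⟩ kets |00⟩, |01⟩ unchanged and applies Rz(3.477) to qubit 1 on the control-|1⟩ pair (|10⟩, |11⟩).
Rz(3.477) = [[e^(−iθ/2), 0], [0, e^(iθ/2)]] with e^(±iθ/2) = cos(θ/2) ± i·sin(θ/2); θ = 3.477, cos(θ/2) ≈ -0.166919, sin(θ/2) ≈ 0.985971.
With a = amp(|10⟩) = 0.2828 and b = amp(|11⟩) = (-0.4593 + 0.4156i):
new amp(|10⟩) = (-0.166919 - 0.985971i)·a = (-0.0472 - 0.2788i)
new amp(|11⟩) = (-0.166919 + 0.985971i)·b = (-0.3331 - 0.5222i)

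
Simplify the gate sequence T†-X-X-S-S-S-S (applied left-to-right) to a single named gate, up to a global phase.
T†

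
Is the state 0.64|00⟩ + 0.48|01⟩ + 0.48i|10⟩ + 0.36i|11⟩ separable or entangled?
Separable

Writing the state as a|00⟩ + b|01⟩ + c|10⟩ + d|11⟩, it is a product state iff ad − bc = 0.
Here (a, b, c, d) = (0.64, 0.48, 0.48i, 0.36i): ad − bc = (0.64)(0.36i) − (0.48)(0.48i) = 0, so the state is separable.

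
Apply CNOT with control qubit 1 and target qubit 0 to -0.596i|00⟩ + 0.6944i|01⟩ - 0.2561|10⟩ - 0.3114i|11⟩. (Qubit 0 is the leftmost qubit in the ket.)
-0.596i|00⟩ - 0.3114i|01⟩ - 0.2561|10⟩ + 0.6944i|11⟩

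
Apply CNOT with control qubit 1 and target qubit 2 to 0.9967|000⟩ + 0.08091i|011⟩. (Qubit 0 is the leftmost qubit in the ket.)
0.9967|000⟩ + 0.08091i|010⟩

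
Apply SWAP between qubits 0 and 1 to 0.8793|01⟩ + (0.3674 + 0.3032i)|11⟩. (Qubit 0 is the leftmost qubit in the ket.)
0.8793|10⟩ + (0.3674 + 0.3032i)|11⟩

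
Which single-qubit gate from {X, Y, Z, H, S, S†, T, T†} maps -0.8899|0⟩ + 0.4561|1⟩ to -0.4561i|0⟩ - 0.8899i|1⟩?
Y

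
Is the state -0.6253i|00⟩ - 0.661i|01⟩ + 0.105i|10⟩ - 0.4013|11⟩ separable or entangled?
Entangled

Writing the state as a|00⟩ + b|01⟩ + c|10⟩ + d|11⟩, it is a product state iff ad − bc = 0.
Here (a, b, c, d) = (-0.6253i, -0.661i, 0.105i, -0.4013): ad − bc = (-0.6253i)(-0.4013) − (-0.661i)(0.105i) = (-0.06941 + 0.2509i) ≠ 0, so the state is entangled.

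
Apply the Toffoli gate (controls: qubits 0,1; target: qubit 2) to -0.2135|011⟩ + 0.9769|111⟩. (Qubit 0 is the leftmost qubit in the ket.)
-0.2135|011⟩ + 0.9769|110⟩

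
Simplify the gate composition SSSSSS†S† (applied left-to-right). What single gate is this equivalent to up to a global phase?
S†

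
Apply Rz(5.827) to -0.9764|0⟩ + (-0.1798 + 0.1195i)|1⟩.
(0.9511 + 0.2208i)|0⟩ + (0.1481 - 0.1571i)|1⟩

Rz(5.827) = [[e^(−iθ/2), 0], [0, e^(iθ/2)]] with e^(±iθ/2) = cos(θ/2) ± i·sin(θ/2); θ = 5.827, cos(θ/2) ≈ -0.974099, sin(θ/2) ≈ 0.22612.
With a = amp(|0⟩) = -0.9764 and b = amp(|1⟩) = (-0.1798 + 0.1195i):
new amp(|0⟩) = (-0.974099 - 0.22612i)·a = (0.9511 + 0.2208i)
new amp(|1⟩) = (-0.974099 + 0.22612i)·b = (0.1481 - 0.1571i)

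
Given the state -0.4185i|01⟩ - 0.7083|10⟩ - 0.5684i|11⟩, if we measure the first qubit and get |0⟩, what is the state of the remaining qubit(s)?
-i|1⟩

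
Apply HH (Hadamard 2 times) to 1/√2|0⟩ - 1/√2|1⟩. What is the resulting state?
1/√2|0⟩ - 1/√2|1⟩

H² = I, so an even number of Hadamards cancels: H^2 = I and the state is unchanged.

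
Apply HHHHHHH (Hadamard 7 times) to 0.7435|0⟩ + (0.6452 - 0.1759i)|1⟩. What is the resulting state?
(0.982 - 0.1244i)|0⟩ + (0.06951 + 0.1244i)|1⟩

H² = I, so H^7 = H: a single Hadamard. With (a, b) = (0.7435, (0.6452 - 0.1759i)), H gives ((a + b)/√2, (a − b)/√2) = ((0.982 - 0.1244i), (0.06951 + 0.1244i)).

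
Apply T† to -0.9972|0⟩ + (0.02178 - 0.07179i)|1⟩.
-0.9972|0⟩ + (-0.03536 - 0.06616i)|1⟩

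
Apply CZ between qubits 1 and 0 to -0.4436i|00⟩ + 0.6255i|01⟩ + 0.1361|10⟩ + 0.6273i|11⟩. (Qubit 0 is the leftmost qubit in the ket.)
-0.4436i|00⟩ + 0.6255i|01⟩ + 0.1361|10⟩ - 0.6273i|11⟩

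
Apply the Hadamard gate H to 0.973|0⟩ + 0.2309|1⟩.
0.8513|0⟩ + 0.5247|1⟩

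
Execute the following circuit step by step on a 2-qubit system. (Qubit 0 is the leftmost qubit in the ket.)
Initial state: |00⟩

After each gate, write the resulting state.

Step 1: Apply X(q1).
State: |01⟩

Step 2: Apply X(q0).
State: |11⟩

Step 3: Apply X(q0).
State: |01⟩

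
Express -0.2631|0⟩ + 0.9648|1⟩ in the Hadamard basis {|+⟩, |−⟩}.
0.4962|+⟩ - 0.8683|−⟩

With |ψ⟩ = α|0⟩ + β|1⟩, the Hadamard-basis coefficients are ⟨+|ψ⟩ = (α + β)/√2 and ⟨−|ψ⟩ = (α − β)/√2.
Here α = -0.2631, β = 0.9648: (α + β)/√2 = 0.4962, (α − β)/√2 = -0.8683.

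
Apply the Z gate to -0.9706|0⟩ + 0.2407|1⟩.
-0.9706|0⟩ - 0.2407|1⟩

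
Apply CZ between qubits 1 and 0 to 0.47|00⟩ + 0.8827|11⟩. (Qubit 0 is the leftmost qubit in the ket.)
0.47|00⟩ - 0.8827|11⟩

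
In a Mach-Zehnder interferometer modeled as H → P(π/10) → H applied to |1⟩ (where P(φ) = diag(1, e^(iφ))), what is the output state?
(0.02447 - 0.1545i)|0⟩ + (0.9755 + 0.1545i)|1⟩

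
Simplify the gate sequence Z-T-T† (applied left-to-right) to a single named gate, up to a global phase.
Z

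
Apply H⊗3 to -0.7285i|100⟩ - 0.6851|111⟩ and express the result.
(-0.2422 - 0.2576i)|000⟩ + (0.2422 - 0.2576i)|001⟩ + (0.2422 - 0.2576i)|010⟩ + (-0.2422 - 0.2576i)|011⟩ + (0.2422 + 0.2576i)|100⟩ + (-0.2422 + 0.2576i)|101⟩ + (-0.2422 + 0.2576i)|110⟩ + (0.2422 + 0.2576i)|111⟩

H⊗3 gives amp(|y⟩) = (1/2√2) Σ_x (−1)^(x·y) amp(|x⟩), where x·y is the number of positions in which both x and y have a 1.
|000⟩: (-0.7285i - 0.6851)/(2√2) = (-0.2422 - 0.2576i)
|001⟩: (-0.7285i + 0.6851)/(2√2) = (0.2422 - 0.2576i)
|010⟩: (-0.7285i + 0.6851)/(2√2) = (0.2422 - 0.2576i)
|011⟩: (-0.7285i - 0.6851)/(2√2) = (-0.2422 - 0.2576i)
|100⟩: (0.7285i + 0.6851)/(2√2) = (0.2422 + 0.2576i)
|101⟩: (0.7285i - 0.6851)/(2√2) = (-0.2422 + 0.2576i)
|110⟩: (0.7285i - 0.6851)/(2√2) = (-0.2422 + 0.2576i)
|111⟩: (0.7285i + 0.6851)/(2√2) = (0.2422 + 0.2576i)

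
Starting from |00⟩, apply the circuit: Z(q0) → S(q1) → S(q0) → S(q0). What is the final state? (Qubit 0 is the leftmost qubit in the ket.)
|00⟩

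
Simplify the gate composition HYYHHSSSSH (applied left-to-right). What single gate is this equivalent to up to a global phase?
I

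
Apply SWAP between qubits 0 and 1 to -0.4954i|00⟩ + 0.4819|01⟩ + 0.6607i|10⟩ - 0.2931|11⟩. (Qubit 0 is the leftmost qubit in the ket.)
-0.4954i|00⟩ + 0.6607i|01⟩ + 0.4819|10⟩ - 0.2931|11⟩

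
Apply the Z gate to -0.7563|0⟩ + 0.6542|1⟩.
-0.7563|0⟩ - 0.6542|1⟩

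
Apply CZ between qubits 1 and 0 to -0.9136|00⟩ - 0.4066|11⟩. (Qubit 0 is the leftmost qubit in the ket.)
-0.9136|00⟩ + 0.4066|11⟩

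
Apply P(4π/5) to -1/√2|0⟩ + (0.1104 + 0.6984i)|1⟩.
-1/√2|0⟩ + (-0.4998 - 0.5001i)|1⟩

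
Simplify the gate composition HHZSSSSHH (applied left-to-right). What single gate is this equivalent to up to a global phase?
Z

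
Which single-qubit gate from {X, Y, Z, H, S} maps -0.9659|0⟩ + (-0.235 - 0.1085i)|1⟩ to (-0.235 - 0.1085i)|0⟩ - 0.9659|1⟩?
X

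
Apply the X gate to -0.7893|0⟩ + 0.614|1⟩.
0.614|0⟩ - 0.7893|1⟩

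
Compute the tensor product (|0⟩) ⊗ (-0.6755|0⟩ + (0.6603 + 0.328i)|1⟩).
-0.6755|00⟩ + (0.6603 + 0.328i)|01⟩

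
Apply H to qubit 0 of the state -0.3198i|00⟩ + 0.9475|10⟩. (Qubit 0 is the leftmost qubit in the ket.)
(0.67 - 0.2261i)|00⟩ + (-0.67 - 0.2261i)|10⟩

H on qubit 0 mixes each pair of kets that differ only in qubit 0: amplitudes (a, b) of (|…0…⟩, |…1…⟩) become ((a + b)/√2, (a − b)/√2). Kets absent from the input have amplitude 0.
(|00⟩, |10⟩): (a, b) = (-0.3198i, 0.9475) → ((0.67 - 0.2261i), (-0.67 - 0.2261i))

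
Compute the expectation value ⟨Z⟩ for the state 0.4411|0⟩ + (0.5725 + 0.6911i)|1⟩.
-0.6108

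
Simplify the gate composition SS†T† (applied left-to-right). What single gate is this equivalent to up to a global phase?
T†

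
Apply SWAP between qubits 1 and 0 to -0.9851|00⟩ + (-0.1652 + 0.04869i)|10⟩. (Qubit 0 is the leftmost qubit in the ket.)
-0.9851|00⟩ + (-0.1652 + 0.04869i)|01⟩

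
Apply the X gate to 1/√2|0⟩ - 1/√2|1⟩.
-1/√2|0⟩ + 1/√2|1⟩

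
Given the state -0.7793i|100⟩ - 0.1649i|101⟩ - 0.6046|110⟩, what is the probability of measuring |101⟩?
0.02719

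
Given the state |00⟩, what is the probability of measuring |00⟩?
1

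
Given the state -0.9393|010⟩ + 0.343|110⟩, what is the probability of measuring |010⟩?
0.8823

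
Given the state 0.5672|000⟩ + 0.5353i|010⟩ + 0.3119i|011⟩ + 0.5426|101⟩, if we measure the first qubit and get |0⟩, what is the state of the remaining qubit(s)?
0.6753|00⟩ + 0.6373i|10⟩ + 0.3713i|11⟩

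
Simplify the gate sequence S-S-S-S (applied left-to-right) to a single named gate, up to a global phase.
I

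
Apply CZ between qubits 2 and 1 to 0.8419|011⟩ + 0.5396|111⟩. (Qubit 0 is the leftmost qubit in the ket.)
-0.8419|011⟩ - 0.5396|111⟩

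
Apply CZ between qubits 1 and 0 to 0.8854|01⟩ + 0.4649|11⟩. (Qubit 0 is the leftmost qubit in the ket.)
0.8854|01⟩ - 0.4649|11⟩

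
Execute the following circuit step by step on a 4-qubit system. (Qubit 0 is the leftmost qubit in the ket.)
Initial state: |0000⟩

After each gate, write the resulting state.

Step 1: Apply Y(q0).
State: i|1000⟩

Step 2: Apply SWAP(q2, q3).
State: i|1000⟩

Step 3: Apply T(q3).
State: i|1000⟩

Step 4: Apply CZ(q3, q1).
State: i|1000⟩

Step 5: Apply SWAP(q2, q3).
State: i|1000⟩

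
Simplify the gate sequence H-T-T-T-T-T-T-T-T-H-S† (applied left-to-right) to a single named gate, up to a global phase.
S†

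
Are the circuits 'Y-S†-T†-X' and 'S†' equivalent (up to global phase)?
No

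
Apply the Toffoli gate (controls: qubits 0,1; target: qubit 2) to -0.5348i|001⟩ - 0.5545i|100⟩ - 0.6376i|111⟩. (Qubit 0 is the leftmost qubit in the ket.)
-0.5348i|001⟩ - 0.5545i|100⟩ - 0.6376i|110⟩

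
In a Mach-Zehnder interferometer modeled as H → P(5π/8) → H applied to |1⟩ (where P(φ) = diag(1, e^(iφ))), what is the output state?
(0.6913 - 0.4619i)|0⟩ + (0.3087 + 0.4619i)|1⟩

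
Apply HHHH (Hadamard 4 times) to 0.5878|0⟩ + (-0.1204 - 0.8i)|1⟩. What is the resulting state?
0.5878|0⟩ + (-0.1204 - 0.8i)|1⟩

H² = I, so an even number of Hadamards cancels: H^4 = I and the state is unchanged.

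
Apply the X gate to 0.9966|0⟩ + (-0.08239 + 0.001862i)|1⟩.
(-0.08239 + 0.001862i)|0⟩ + 0.9966|1⟩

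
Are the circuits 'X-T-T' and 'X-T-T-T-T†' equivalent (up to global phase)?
Yes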